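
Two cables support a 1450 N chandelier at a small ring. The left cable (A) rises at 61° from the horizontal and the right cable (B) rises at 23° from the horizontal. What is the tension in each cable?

ΣF_x = 0: −T_A·cos61° + T_B·cos23° = 0 → T_B = 0.526678·T_A.
ΣF_y = 0: T_A·sin61° + T_B·sin23° = 1450.
Substitute: T_A·(0.87462 + 0.526678·0.390731) = 1450 → T_A = 1342.08 ≈ 1342 N.
Then T_B = 0.526678 × 1342.08 = 706.8 N.

T_A = 1342 N, T_B = 706.8 N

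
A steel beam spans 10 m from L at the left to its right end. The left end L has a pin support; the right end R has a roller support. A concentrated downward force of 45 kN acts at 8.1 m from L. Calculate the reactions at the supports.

ΣM about L: R_y·10 − 45·8.1 = 0 → R_y = 364.5/10 = 36.45 kN.
ΣF_y = 0: L_y + 36.45 − 45 = 0 → L_y = 8.550 kN.
ΣF_x = 0: no horizontal applied forces, so L_x = 0.

L_x = 0, L_y = 8.550 kN, R_y = 36.45 kN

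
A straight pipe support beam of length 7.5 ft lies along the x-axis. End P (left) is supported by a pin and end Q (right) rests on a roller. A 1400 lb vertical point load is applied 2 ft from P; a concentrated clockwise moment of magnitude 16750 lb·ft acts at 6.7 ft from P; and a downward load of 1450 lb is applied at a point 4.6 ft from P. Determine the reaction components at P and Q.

Moments about P: Q_y·7.5 − 1400·2 − 16750 − 1450·4.6 = 0 → Q_y = 26220/7.5 = 3496 lb.
ΣF_y = 0: P_y + 3496 − 1400 − 1450 = 0 → P_y = -646.0 lb.
ΣF_x = 0: no horizontal applied forces, so P_x = 0.

P_x = 0, P_y = -646.0 lb, Q_y = 3496 lb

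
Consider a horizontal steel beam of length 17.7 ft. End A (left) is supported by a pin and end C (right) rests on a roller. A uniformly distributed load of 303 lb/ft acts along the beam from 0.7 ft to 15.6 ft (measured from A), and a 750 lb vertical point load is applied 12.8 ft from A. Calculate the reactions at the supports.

A_x = 0, A_y = 2644 lb, C_y = 2621 lb

Resultant of the distributed load: 303 × 14.9 = 4514.7 lb at 8.15 ft from A.
Moments about A: C_y·17.7 − (303·14.9)·8.15 − 750·12.8 = 0 → C_y = 46394.805/17.7 = 2621.18 ≈ 2621 lb.
ΣF_y = 0: A_y + 2621.18 − 303·14.9 − 750 = 0 → A_y = 2644 lb.
ΣF_x = 0: no horizontal applied forces, so A_x = 0.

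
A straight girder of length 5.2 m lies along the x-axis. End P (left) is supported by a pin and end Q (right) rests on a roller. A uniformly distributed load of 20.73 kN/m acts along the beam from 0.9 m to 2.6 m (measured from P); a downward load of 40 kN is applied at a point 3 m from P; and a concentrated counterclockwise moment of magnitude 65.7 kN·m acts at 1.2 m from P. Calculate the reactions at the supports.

P_x = 0, P_y = 52.94 kN, Q_y = 22.30 kN

Resultant of the distributed load: 20.73 × 1.7 = 35.241 kN at 1.75 m from P.
ΣM about P: Q_y·5.2 − (20.73·1.7)·1.75 − 40·3 + 65.7 = 0 → Q_y = 115.97175/5.2 = 22.3023 ≈ 22.30 kN.
ΣF_y = 0: P_y + 22.3023 − 20.73·1.7 − 40 = 0 → P_y = 52.94 kN.
ΣF_x = 0: no horizontal applied forces, so P_x = 0.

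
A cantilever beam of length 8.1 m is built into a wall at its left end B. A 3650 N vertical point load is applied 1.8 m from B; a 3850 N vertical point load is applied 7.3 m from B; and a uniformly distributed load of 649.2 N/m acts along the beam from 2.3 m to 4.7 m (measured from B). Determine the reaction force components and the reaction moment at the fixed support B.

Resultant of the distributed load: 649.2 × 2.4 = 1558.08 N at 3.5 m from B.
ΣF_x = 0: B_x = 0.
ΣF_y = 0: B_y − 3650 − 3850 − 649.2·2.4 = 0 → B_y = 9058 N.
ΣM about B: M_B − 3650·1.8 − 3850·7.3 − (649.2·2.4)·3.5 = 0 → M_B = 40130 N·m.

B_x = 0, B_y = 9058 N, M_B = 40130 N·m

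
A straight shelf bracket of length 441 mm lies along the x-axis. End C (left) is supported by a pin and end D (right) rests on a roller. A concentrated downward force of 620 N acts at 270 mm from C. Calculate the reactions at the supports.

C_x = 0, C_y = 240.4 N, D_y = 379.6 N

Moments about C: D_y·441 − 620·270 = 0 → D_y = 167400/441 = 379.592 ≈ 379.6 N.
ΣF_y = 0: C_y + 379.592 − 620 = 0 → C_y = 240.4 N.
ΣF_x = 0: no horizontal applied forces, so C_x = 0.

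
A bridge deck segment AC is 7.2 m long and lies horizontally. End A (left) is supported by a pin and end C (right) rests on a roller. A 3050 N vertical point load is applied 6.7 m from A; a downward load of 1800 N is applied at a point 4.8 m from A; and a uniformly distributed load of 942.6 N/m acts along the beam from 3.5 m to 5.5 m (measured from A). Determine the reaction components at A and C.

A_x = 0, A_y = 1519 N, C_y = 5216 N

Resultant of the distributed load: 942.6 × 2 = 1885.2 N at 4.5 m from A.
ΣM about A: C_y·7.2 − 3050·6.7 − 1800·4.8 − (942.6·2)·4.5 = 0 → C_y = 37558.4/7.2 = 5216.44 ≈ 5216 N.
ΣF_y = 0: A_y + 5216.44 − 3050 − 1800 − 942.6·2 = 0 → A_y = 1519 N.
ΣF_x = 0: no horizontal applied forces, so A_x = 0.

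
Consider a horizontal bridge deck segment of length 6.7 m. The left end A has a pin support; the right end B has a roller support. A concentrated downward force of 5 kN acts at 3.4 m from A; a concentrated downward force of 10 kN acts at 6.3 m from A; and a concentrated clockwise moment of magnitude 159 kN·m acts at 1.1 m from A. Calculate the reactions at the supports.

Taking moments about A: B_y·6.7 − 5·3.4 − 10·6.3 − 159 = 0 → B_y = 239/6.7 = 35.6716 ≈ 35.67 kN.
ΣF_y = 0: A_y + 35.6716 − 5 − 10 = 0 → A_y = -20.67 kN.
ΣF_x = 0: no horizontal applied forces, so A_x = 0.

A_x = 0, A_y = -20.67 kN, B_y = 35.67 kN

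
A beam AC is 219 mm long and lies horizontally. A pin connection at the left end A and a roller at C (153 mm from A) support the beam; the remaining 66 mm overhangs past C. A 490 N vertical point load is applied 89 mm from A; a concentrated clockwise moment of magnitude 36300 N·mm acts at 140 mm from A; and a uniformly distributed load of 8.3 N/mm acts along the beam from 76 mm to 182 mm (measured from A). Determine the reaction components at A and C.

A_x = 0, A_y = 105.7 N, C_y = 1264 N

Resultant of the distributed load: 8.3 × 106 = 879.8 N at 129 mm from A.
Taking moments about A: C_y·153 − 490·89 − 36300 − (8.3·106)·129 = 0 → C_y = 193404.2/153 = 1264.08 ≈ 1264 N.
ΣF_y = 0: A_y + 1264.08 − 490 − 8.3·106 = 0 → A_y = 105.7 N.
ΣF_x = 0: no horizontal applied forces, so A_x = 0.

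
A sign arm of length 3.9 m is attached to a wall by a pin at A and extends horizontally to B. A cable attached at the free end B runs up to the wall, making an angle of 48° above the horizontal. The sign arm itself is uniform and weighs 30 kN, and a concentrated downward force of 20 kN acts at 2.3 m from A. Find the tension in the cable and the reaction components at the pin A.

T = 36.06 kN, A_x = 24.13 kN, A_y = 23.21 kN

ΣM about A: T·sin48°·3.9 − 30·1.95 − 20·2.3 = 0 → T = 104.5/(3.9·0.743145) = 36.056 ≈ 36.06 kN.
ΣF_x = 0: A_x − T·cos48° = 0 → A_x = 36.056 × 0.669131 = 24.13 kN.
ΣF_y = 0: A_y + T·sin48° − 30 − 20 = 0 → A_y = 50 − 36.056 × 0.743145 = 23.21 kN.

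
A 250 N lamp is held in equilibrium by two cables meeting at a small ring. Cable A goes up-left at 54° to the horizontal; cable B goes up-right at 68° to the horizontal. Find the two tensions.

T_A = 110.4 N, T_B = 173.3 N

ΣF_x = 0: −T_A·cos54° + T_B·cos68° = 0 → T_B = 1.56907·T_A.
ΣF_y = 0: T_A·sin54° + T_B·sin68° = 250.
Substitute: T_A·(0.809017 + 1.56907·0.927184) = 250 → T_A = 110.432 ≈ 110.4 N.
Then T_B = 1.56907 × 110.432 = 173.3 N.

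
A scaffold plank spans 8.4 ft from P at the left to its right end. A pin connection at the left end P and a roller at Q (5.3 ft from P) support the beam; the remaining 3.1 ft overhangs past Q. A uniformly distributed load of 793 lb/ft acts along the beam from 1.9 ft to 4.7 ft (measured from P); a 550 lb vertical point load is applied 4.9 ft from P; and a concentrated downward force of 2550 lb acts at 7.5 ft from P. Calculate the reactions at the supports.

P_x = 0, P_y = -179.1 lb, Q_y = 5499 lb

Resultant of the distributed load: 793 × 2.8 = 2220.4 lb at 3.3 ft from P.
Taking moments about P: Q_y·5.3 − (793·2.8)·3.3 − 550·4.9 − 2550·7.5 = 0 → Q_y = 29147.32/5.3 = 5499.49 ≈ 5499 lb.
ΣF_y = 0: P_y + 5499.49 − 793·2.8 − 550 − 2550 = 0 → P_y = -179.1 lb.
ΣF_x = 0: no horizontal applied forces, so P_x = 0.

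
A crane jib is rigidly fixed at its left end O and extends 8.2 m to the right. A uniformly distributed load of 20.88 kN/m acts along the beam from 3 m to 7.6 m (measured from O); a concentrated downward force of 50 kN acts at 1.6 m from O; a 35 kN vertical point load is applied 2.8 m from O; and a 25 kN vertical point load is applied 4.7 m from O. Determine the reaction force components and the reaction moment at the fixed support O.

O_x = 0, O_y = 206.0 kN, M_O = 804.6 kN·m

Resultant of the distributed load: 20.88 × 4.6 = 96.048 kN at 5.3 m from O.
ΣF_x = 0: O_x = 0.
ΣF_y = 0: O_y − 20.88·4.6 − 50 − 35 − 25 = 0 → O_y = 206.0 kN.
ΣM about O: M_O − (20.88·4.6)·5.3 − 50·1.6 − 35·2.8 − 25·4.7 = 0 → M_O = 804.6 kN·m.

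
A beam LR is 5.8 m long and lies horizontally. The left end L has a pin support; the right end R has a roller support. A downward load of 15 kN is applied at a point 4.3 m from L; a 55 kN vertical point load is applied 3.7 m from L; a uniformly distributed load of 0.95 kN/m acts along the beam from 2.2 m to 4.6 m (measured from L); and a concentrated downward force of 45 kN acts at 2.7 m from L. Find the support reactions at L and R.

L_x = 0, L_y = 48.79 kN, R_y = 68.49 kN

Resultant of the distributed load: 0.95 × 2.4 = 2.28 kN at 3.4 m from L.
Taking moments about L: R_y·5.8 − 15·4.3 − 55·3.7 − (0.95·2.4)·3.4 − 45·2.7 = 0 → R_y = 397.252/5.8 = 68.4917 ≈ 68.49 kN.
ΣF_y = 0: L_y + 68.4917 − 15 − 55 − 0.95·2.4 − 45 = 0 → L_y = 48.79 kN.
ΣF_x = 0: no horizontal applied forces, so L_x = 0.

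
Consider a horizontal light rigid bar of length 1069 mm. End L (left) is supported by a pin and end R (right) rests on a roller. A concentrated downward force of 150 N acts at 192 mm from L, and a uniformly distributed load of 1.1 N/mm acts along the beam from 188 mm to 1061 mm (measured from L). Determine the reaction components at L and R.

L_x = 0, L_y = 522.4 N, R_y = 587.9 N

Resultant of the distributed load: 1.1 × 873 = 960.3 N at 624.5 mm from L.
Taking moments about L: R_y·1069 − 150·192 − (1.1·873)·624.5 = 0 → R_y = 628507.35/1069 = 587.94 ≈ 587.9 N.
ΣF_y = 0: L_y + 587.94 − 150 − 1.1·873 = 0 → L_y = 522.4 N.
ΣF_x = 0: no horizontal applied forces, so L_x = 0.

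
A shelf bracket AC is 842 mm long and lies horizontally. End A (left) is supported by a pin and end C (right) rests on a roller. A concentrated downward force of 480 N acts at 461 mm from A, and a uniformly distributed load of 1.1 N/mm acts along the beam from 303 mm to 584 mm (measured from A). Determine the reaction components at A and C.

Resultant of the distributed load: 1.1 × 281 = 309.1 N at 443.5 mm from A.
ΣM about A: C_y·842 − 480·461 − (1.1·281)·443.5 = 0 → C_y = 358365.85/842 = 425.613 ≈ 425.6 N.
ΣF_y = 0: A_y + 425.613 − 480 − 1.1·281 = 0 → A_y = 363.5 N.
ΣF_x = 0: no horizontal applied forces, so A_x = 0.

A_x = 0, A_y = 363.5 N, C_y = 425.6 N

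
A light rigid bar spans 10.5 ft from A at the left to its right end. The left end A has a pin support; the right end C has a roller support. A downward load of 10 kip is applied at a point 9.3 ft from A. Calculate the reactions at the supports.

A_x = 0, A_y = 1.143 kip, C_y = 8.857 kip

Moments about A: C_y·10.5 − 10·9.3 = 0 → C_y = 93/10.5 = 8.85714 ≈ 8.857 kip.
ΣF_y = 0: A_y + 8.85714 − 10 = 0 → A_y = 1.143 kip.
ΣF_x = 0: no horizontal applied forces, so A_x = 0.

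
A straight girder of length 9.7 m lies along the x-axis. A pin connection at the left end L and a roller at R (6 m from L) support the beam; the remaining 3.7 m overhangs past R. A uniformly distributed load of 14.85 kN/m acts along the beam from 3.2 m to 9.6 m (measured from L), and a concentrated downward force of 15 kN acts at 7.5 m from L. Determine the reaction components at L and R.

Resultant of the distributed load: 14.85 × 6.4 = 95.04 kN at 6.4 m from L.
ΣM about L: R_y·6 − (14.85·6.4)·6.4 − 15·7.5 = 0 → R_y = 720.756/6 = 120.126 ≈ 120.1 kN.
ΣF_y = 0: L_y + 120.126 − 14.85·6.4 − 15 = 0 → L_y = -10.09 kN.
ΣF_x = 0: no horizontal applied forces, so L_x = 0.

L_x = 0, L_y = -10.09 kN, R_y = 120.1 kN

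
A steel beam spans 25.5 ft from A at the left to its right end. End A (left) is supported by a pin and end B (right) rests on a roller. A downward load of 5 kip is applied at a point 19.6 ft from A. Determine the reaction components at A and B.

A_x = 0, A_y = 1.157 kip, B_y = 3.843 kip

ΣM about A: B_y·25.5 − 5·19.6 = 0 → B_y = 98/25.5 = 3.84314 ≈ 3.843 kip.
ΣF_y = 0: A_y + 3.84314 − 5 = 0 → A_y = 1.157 kip.
ΣF_x = 0: no horizontal applied forces, so A_x = 0.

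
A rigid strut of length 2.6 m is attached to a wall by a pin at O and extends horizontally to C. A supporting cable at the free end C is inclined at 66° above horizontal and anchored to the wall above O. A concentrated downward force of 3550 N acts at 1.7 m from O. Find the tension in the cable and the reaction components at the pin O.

ΣM about O: T·sin66°·2.6 − 3550·1.7 = 0 → T = 6035/(2.6·0.913545) = 2540.82 ≈ 2541 N.
ΣF_x = 0: O_x − T·cos66° = 0 → O_x = 2540.82 × 0.406737 = 1033 N.
ΣF_y = 0: O_y + T·sin66° − 3550 = 0 → O_y = 3550 − 2540.82 × 0.913545 = 1229 N.

T = 2541 N, O_x = 1033 N, O_y = 1229 N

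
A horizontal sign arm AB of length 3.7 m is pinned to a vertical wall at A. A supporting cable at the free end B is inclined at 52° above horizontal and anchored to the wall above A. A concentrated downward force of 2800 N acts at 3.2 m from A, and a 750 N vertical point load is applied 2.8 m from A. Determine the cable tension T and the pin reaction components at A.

ΣM about A: T·sin52°·3.7 − 2800·3.2 − 750·2.8 = 0 → T = 11060/(3.7·0.788011) = 3793.33 ≈ 3793 N.
ΣF_x = 0: A_x − T·cos52° = 0 → A_x = 3793.33 × 0.615661 = 2335 N.
ΣF_y = 0: A_y + T·sin52° − 2800 − 750 = 0 → A_y = 3550 − 3793.33 × 0.788011 = 560.8 N.

T = 3793 N, A_x = 2335 N, A_y = 560.8 N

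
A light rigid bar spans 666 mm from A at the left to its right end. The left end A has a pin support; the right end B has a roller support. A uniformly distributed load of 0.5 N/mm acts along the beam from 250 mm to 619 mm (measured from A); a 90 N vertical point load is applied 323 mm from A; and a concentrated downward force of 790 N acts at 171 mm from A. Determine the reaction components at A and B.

A_x = 0, A_y = 697.6 N, B_y = 366.9 N

Resultant of the distributed load: 0.5 × 369 = 184.5 N at 434.5 mm from A.
Taking moments about A: B_y·666 − (0.5·369)·434.5 − 90·323 − 790·171 = 0 → B_y = 244325.25/666 = 366.855 ≈ 366.9 N.
ΣF_y = 0: A_y + 366.855 − 0.5·369 − 90 − 790 = 0 → A_y = 697.6 N.
ΣF_x = 0: no horizontal applied forces, so A_x = 0.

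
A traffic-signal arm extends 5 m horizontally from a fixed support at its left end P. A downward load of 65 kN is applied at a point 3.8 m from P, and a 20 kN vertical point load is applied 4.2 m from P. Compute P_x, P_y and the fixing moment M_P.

P_x = 0, P_y = 85.00 kN, M_P = 331.0 kN·m

ΣF_x = 0: P_x = 0.
ΣF_y = 0: P_y − 65 − 20 = 0 → P_y = 85.00 kN.
ΣM about P: M_P − 65·3.8 − 20·4.2 = 0 → M_P = 331.0 kN·m.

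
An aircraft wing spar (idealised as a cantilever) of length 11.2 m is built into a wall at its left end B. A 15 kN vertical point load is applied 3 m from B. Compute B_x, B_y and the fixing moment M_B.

ΣF_x = 0: B_x = 0.
ΣF_y = 0: B_y − 15 = 0 → B_y = 15.00 kN.
ΣM about B: M_B − 15·3 = 0 → M_B = 45.00 kN·m.

B_x = 0, B_y = 15.00 kN, M_B = 45.00 kN·m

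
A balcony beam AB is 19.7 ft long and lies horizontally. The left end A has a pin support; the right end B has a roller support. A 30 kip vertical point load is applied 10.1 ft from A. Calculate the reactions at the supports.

A_x = 0, A_y = 14.62 kip, B_y = 15.38 kip

Taking moments about A: B_y·19.7 − 30·10.1 = 0 → B_y = 303/19.7 = 15.3807 ≈ 15.38 kip.
ΣF_y = 0: A_y + 15.3807 − 30 = 0 → A_y = 14.62 kip.
ΣF_x = 0: no horizontal applied forces, so A_x = 0.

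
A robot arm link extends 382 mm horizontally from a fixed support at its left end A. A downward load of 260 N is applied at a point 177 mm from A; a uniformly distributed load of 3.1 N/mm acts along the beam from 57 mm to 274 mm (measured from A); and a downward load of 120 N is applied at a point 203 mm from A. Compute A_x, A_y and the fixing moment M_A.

A_x = 0, A_y = 1053 N, M_A = 181700 N·mm

Resultant of the distributed load: 3.1 × 217 = 672.7 N at 165.5 mm from A.
ΣF_x = 0: A_x = 0.
ΣF_y = 0: A_y − 260 − 3.1·217 − 120 = 0 → A_y = 1053 N.
ΣM about A: M_A − 260·177 − (3.1·217)·165.5 − 120·203 = 0 → M_A = 181700 N·mm.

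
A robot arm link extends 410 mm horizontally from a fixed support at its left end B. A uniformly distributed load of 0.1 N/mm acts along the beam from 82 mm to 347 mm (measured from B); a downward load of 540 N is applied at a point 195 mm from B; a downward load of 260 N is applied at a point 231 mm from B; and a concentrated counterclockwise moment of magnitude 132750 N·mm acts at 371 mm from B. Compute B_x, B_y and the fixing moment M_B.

Resultant of the distributed load: 0.1 × 265 = 26.5 N at 214.5 mm from B.
ΣF_x = 0: B_x = 0.
ΣF_y = 0: B_y − 0.1·265 − 540 − 260 = 0 → B_y = 826.5 N.
ΣM about B: M_B − (0.1·265)·214.5 − 540·195 − 260·231 + 132750 = 0 → M_B = 38290 N·mm.

B_x = 0, B_y = 826.5 N, M_B = 38290 N·mm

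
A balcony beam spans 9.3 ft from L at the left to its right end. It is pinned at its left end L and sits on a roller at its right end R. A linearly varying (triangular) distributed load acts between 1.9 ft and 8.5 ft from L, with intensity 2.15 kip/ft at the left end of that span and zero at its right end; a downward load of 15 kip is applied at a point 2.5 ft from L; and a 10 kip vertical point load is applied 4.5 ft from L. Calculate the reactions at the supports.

Resultant of the triangular load: ½ × 2.15 × 6.6 = 7.095 kip, acting at 4.1 ft from L (one-third of the span from the peak).
ΣM about L: R_y·9.3 − (½·2.15·6.6)·4.1 − 15·2.5 − 10·4.5 = 0 → R_y = 111.5895/9.3 = 11.9989 ≈ 12.00 kip.
ΣF_y = 0: L_y + 11.9989 − ½·2.15·6.6 − 15 − 10 = 0 → L_y = 20.10 kip.
ΣF_x = 0: no horizontal applied forces, so L_x = 0.

L_x = 0, L_y = 20.10 kip, R_y = 12.00 kip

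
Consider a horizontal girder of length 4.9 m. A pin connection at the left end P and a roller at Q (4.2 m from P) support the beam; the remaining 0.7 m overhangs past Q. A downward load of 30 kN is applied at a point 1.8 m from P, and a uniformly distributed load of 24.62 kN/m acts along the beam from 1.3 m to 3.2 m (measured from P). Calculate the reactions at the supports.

P_x = 0, P_y = 38.86 kN, Q_y = 37.92 kN

Resultant of the distributed load: 24.62 × 1.9 = 46.778 kN at 2.25 m from P.
ΣM about P: Q_y·4.2 − 30·1.8 − (24.62·1.9)·2.25 = 0 → Q_y = 159.2505/4.2 = 37.9168 ≈ 37.92 kN.
ΣF_y = 0: P_y + 37.9168 − 30 − 24.62·1.9 = 0 → P_y = 38.86 kN.
ΣF_x = 0: no horizontal applied forces, so P_x = 0.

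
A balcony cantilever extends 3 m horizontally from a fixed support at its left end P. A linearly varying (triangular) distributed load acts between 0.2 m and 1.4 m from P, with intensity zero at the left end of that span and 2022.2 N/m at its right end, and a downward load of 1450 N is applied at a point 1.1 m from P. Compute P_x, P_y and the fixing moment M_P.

Resultant of the triangular load: ½ × 2022.2 × 1.2 = 1213.32 N, acting at 1 m from P (one-third of the span from the peak).
ΣF_x = 0: P_x = 0.
ΣF_y = 0: P_y − ½·2022.2·1.2 − 1450 = 0 → P_y = 2663 N.
ΣM about P: M_P − (½·2022.2·1.2)·1 − 1450·1.1 = 0 → M_P = 2808 N·m.

P_x = 0, P_y = 2663 N, M_P = 2808 N·m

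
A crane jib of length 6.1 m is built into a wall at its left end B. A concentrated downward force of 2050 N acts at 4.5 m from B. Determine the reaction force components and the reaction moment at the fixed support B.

ΣF_x = 0: B_x = 0.
ΣF_y = 0: B_y − 2050 = 0 → B_y = 2050 N.
ΣM about B: M_B − 2050·4.5 = 0 → M_B = 9225 N·m.

B_x = 0, B_y = 2050 N, M_B = 9225 N·m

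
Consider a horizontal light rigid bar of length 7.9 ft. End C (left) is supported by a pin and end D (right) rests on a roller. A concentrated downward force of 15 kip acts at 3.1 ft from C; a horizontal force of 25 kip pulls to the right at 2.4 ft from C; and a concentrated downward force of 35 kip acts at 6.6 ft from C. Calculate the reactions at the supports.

Moments about C: D_y·7.9 − 15·3.1 − 35·6.6 = 0 → D_y = 277.5/7.9 = 35.1266 ≈ 35.13 kip.
ΣF_y = 0: C_y + 35.1266 − 15 − 35 = 0 → C_y = 14.87 kip.
ΣF_x = 0: C_x + 25 = 0 → C_x = -25.00 kip.

C_x = -25.00 kip, C_y = 14.87 kip, D_y = 35.13 kip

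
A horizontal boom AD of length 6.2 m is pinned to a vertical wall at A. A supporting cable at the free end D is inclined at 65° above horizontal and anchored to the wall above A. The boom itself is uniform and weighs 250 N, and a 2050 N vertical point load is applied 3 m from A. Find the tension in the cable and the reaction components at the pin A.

T = 1232 N, A_x = 520.8 N, A_y = 1183 N

ΣM about A: T·sin65°·6.2 − 250·3.1 − 2050·3 = 0 → T = 6925/(6.2·0.906308) = 1232.4 ≈ 1232 N.
ΣF_x = 0: A_x − T·cos65° = 0 → A_x = 1232.4 × 0.422618 = 520.8 N.
ΣF_y = 0: A_y + T·sin65° − 250 − 2050 = 0 → A_y = 2300 − 1232.4 × 0.906308 = 1183 N.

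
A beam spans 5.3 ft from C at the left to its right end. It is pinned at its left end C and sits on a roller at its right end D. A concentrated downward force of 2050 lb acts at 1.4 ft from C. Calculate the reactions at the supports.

C_x = 0, C_y = 1508 lb, D_y = 541.5 lb

Moments about C: D_y·5.3 − 2050·1.4 = 0 → D_y = 2870/5.3 = 541.509 ≈ 541.5 lb.
ΣF_y = 0: C_y + 541.509 − 2050 = 0 → C_y = 1508 lb.
ΣF_x = 0: no horizontal applied forces, so C_x = 0.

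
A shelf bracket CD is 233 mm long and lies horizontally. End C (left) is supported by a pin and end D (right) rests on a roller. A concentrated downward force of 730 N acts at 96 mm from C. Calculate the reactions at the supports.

ΣM about C: D_y·233 − 730·96 = 0 → D_y = 70080/233 = 300.773 ≈ 300.8 N.
ΣF_y = 0: C_y + 300.773 − 730 = 0 → C_y = 429.2 N.
ΣF_x = 0: no horizontal applied forces, so C_x = 0.

C_x = 0, C_y = 429.2 N, D_y = 300.8 N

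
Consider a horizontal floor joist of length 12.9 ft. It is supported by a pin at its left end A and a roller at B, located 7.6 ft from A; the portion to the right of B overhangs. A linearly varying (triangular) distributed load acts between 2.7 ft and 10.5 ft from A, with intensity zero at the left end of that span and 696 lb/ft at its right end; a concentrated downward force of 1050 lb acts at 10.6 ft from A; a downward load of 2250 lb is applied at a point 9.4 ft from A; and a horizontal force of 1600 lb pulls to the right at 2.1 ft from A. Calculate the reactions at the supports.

A_x = -1600 lb, A_y = -1055 lb, B_y = 7069 lb

Resultant of the triangular load: ½ × 696 × 7.8 = 2714.4 lb, acting at 7.9 ft from A (one-third of the span from the peak).
Moments about A: B_y·7.6 − (½·696·7.8)·7.9 − 1050·10.6 − 2250·9.4 = 0 → B_y = 53723.76/7.6 = 7068.92 ≈ 7069 lb.
ΣF_y = 0: A_y + 7068.92 − ½·696·7.8 − 1050 − 2250 = 0 → A_y = -1055 lb.
ΣF_x = 0: A_x + 1600 = 0 → A_x = -1600 lb.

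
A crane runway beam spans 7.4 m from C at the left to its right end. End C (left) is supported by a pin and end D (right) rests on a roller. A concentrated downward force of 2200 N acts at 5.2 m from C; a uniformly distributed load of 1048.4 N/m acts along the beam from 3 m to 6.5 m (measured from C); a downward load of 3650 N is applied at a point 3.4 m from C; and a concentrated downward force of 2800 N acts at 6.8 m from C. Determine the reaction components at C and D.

Resultant of the distributed load: 1048.4 × 3.5 = 3669.4 N at 4.75 m from C.
Taking moments about C: D_y·7.4 − 2200·5.2 − (1048.4·3.5)·4.75 − 3650·3.4 − 2800·6.8 = 0 → D_y = 60319.65/7.4 = 8151.3 ≈ 8151 N.
ΣF_y = 0: C_y + 8151.3 − 2200 − 1048.4·3.5 − 3650 − 2800 = 0 → C_y = 4168 N.
ΣF_x = 0: no horizontal applied forces, so C_x = 0.

C_x = 0, C_y = 4168 N, D_y = 8151 N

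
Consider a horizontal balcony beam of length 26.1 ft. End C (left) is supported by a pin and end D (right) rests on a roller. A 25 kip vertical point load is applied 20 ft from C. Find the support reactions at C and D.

C_x = 0, C_y = 5.843 kip, D_y = 19.16 kip

Taking moments about C: D_y·26.1 − 25·20 = 0 → D_y = 500/26.1 = 19.1571 ≈ 19.16 kip.
ΣF_y = 0: C_y + 19.1571 − 25 = 0 → C_y = 5.843 kip.
ΣF_x = 0: no horizontal applied forces, so C_x = 0.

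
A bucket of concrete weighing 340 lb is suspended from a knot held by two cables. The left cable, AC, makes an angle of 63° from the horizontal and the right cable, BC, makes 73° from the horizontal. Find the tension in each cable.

ΣF_x = 0: −T_AC·cos63° + T_BC·cos73° = 0 → T_BC = 1.55279·T_AC.
ΣF_y = 0: T_AC·sin63° + T_BC·sin73° = 340.
Substitute: T_AC·(0.891007 + 1.55279·0.956305) = 340 → T_AC = 143.101 ≈ 143.1 lb.
Then T_BC = 1.55279 × 143.101 = 222.2 lb.

T_AC = 143.1 lb, T_BC = 222.2 lb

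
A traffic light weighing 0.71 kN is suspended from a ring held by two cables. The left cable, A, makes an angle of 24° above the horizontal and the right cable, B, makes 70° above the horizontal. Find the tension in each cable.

T_A = 0.2434 kN, T_B = 0.6502 kN

ΣF_x = 0: −T_A·cos24° + T_B·cos70° = 0 → T_B = 2.67103·T_A.
ΣF_y = 0: T_A·sin24° + T_B·sin70° = 0.71.
Substitute: T_A·(0.406737 + 2.67103·0.939693) = 0.71 → T_A = 0.243427 ≈ 0.2434 kN.
Then T_B = 2.67103 × 0.243427 = 0.6502 kN.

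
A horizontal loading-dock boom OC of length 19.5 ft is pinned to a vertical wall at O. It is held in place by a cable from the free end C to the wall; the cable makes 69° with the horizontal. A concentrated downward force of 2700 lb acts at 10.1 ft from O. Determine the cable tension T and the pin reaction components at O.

ΣM about O: T·sin69°·19.5 − 2700·10.1 = 0 → T = 27270/(19.5·0.93358) = 1497.96 ≈ 1498 lb.
ΣF_x = 0: O_x − T·cos69° = 0 → O_x = 1497.96 × 0.358368 = 536.8 lb.
ΣF_y = 0: O_y + T·sin69° − 2700 = 0 → O_y = 2700 − 1497.96 × 0.93358 = 1302 lb.

T = 1498 lb, O_x = 536.8 lb, O_y = 1302 lb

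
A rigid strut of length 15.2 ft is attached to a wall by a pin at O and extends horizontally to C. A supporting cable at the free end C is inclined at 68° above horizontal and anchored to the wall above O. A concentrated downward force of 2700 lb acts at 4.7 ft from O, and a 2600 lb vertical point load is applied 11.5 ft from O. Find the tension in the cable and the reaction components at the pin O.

ΣM about O: T·sin68°·15.2 − 2700·4.7 − 2600·11.5 = 0 → T = 42590/(15.2·0.927184) = 3022.03 ≈ 3022 lb.
ΣF_x = 0: O_x − T·cos68° = 0 → O_x = 3022.03 × 0.374607 = 1132 lb.
ΣF_y = 0: O_y + T·sin68° − 2700 − 2600 = 0 → O_y = 5300 − 3022.03 × 0.927184 = 2498 lb.

T = 3022 lb, O_x = 1132 lb, O_y = 2498 lb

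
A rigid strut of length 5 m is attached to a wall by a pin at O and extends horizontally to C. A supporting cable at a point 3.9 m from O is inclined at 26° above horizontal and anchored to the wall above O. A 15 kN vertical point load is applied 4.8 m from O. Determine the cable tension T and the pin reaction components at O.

T = 42.11 kN, O_x = 37.85 kN, O_y = -3.462 kN

ΣM about O: T·sin26°·3.9 − 15·4.8 = 0 → T = 72/(3.9·0.438371) = 42.114 ≈ 42.11 kN.
ΣF_x = 0: O_x − T·cos26° = 0 → O_x = 42.114 × 0.898794 = 37.85 kN.
ΣF_y = 0: O_y + T·sin26° − 15 = 0 → O_y = 15 − 42.114 × 0.438371 = -3.462 kN.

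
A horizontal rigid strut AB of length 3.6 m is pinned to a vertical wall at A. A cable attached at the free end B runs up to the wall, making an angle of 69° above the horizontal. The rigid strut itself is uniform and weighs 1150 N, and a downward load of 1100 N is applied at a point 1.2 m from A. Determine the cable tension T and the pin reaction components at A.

T = 1009 N, A_x = 361.5 N, A_y = 1308 N

ΣM about A: T·sin69°·3.6 − 1150·1.8 − 1100·1.2 = 0 → T = 3390/(3.6·0.93358) = 1008.66 ≈ 1009 N.
ΣF_x = 0: A_x − T·cos69° = 0 → A_x = 1008.66 × 0.358368 = 361.5 N.
ΣF_y = 0: A_y + T·sin69° − 1150 − 1100 = 0 → A_y = 2250 − 1008.66 × 0.93358 = 1308 N.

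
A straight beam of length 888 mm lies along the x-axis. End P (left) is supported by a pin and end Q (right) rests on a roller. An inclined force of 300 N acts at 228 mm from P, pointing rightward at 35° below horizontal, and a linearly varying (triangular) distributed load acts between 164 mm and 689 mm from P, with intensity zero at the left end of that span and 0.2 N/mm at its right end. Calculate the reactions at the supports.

P_x = -245.7 N, P_y = 150.0 N, Q_y = 74.57 N

Resultant of the triangular load: ½ × 0.2 × 525 = 52.5 N, acting at 514 mm from P (one-third of the span from the peak).
ΣM about P: Q_y·888 − 300·sin35°·228 − (½·0.2·525)·514 = 0 → Q_y = 66217.6/888 = 74.5694 ≈ 74.57 N.
ΣF_y = 0: P_y + 74.5694 − 300·sin35° − ½·0.2·525 = 0 → P_y = 150.0 N.
ΣF_x = 0: P_x + 300·cos35° = 0 → P_x = -245.7 N.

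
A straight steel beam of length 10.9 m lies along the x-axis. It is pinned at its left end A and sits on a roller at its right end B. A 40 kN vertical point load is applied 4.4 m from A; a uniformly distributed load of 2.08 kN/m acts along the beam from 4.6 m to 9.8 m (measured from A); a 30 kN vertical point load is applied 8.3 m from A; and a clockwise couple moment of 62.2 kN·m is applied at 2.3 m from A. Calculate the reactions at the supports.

A_x = 0, A_y = 28.97 kN, B_y = 51.84 kN

Resultant of the distributed load: 2.08 × 5.2 = 10.816 kN at 7.2 m from A.
Moments about A: B_y·10.9 − 40·4.4 − (2.08·5.2)·7.2 − 30·8.3 − 62.2 = 0 → B_y = 565.0752/10.9 = 51.8418 ≈ 51.84 kN.
ΣF_y = 0: A_y + 51.8418 − 40 − 2.08·5.2 − 30 = 0 → A_y = 28.97 kN.
ΣF_x = 0: no horizontal applied forces, so A_x = 0.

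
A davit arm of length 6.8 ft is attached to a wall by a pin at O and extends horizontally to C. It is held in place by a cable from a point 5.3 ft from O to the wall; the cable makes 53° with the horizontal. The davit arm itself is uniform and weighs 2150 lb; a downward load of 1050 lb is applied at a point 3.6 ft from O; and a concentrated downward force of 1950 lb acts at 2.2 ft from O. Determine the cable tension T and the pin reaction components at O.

ΣM about O: T·sin53°·5.3 − 2150·3.4 − 1050·3.6 − 1950·2.2 = 0 → T = 15380/(5.3·0.798636) = 3633.55 ≈ 3634 lb.
ΣF_x = 0: O_x − T·cos53° = 0 → O_x = 3633.55 × 0.601815 = 2187 lb.
ΣF_y = 0: O_y + T·sin53° − 2150 − 1050 − 1950 = 0 → O_y = 5150 − 3633.55 × 0.798636 = 2248 lb.

T = 3634 lb, O_x = 2187 lb, O_y = 2248 lb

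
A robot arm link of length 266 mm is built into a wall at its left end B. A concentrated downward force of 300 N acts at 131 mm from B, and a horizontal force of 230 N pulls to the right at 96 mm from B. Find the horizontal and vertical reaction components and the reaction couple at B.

ΣF_x = 0: B_x + 230 = 0 → B_x = -230.0 N.
ΣF_y = 0: B_y − 300 = 0 → B_y = 300.0 N.
ΣM about B: M_B − 300·131 = 0 → M_B = 39300 N·mm.

B_x = -230.0 N, B_y = 300.0 N, M_B = 39300 N·mm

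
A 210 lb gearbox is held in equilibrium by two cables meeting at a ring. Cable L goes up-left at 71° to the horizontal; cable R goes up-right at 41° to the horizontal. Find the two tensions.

ΣF_x = 0: −T_L·cos71° + T_R·cos41° = 0 → T_R = 0.431382·T_L.
ΣF_y = 0: T_L·sin71° + T_R·sin41° = 210.
Substitute: T_L·(0.945519 + 0.431382·0.656059) = 210 → T_L = 170.936 ≈ 170.9 lb.
Then T_R = 0.431382 × 170.936 = 73.74 lb.

T_L = 170.9 lb, T_R = 73.74 lb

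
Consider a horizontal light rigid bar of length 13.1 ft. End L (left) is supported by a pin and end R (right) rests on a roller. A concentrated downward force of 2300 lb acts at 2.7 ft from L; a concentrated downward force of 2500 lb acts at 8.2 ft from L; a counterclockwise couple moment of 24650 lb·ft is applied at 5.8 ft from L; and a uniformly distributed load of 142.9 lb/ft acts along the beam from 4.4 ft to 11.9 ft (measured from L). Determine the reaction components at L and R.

Resultant of the distributed load: 142.9 × 7.5 = 1071.75 lb at 8.15 ft from L.
Moments about L: R_y·13.1 − 2300·2.7 − 2500·8.2 + 24650 − (142.9·7.5)·8.15 = 0 → R_y = 10794.7625/13.1 = 824.028 ≈ 824.0 lb.
ΣF_y = 0: L_y + 824.028 − 2300 − 2500 − 142.9·7.5 = 0 → L_y = 5048 lb.
ΣF_x = 0: no horizontal applied forces, so L_x = 0.

L_x = 0, L_y = 5048 lb, R_y = 824.0 lb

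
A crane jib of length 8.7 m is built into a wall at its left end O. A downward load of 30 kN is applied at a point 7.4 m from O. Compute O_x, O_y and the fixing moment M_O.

O_x = 0, O_y = 30.00 kN, M_O = 222.0 kN·m

ΣF_x = 0: O_x = 0.
ΣF_y = 0: O_y − 30 = 0 → O_y = 30.00 kN.
ΣM about O: M_O − 30·7.4 = 0 → M_O = 222.0 kN·m.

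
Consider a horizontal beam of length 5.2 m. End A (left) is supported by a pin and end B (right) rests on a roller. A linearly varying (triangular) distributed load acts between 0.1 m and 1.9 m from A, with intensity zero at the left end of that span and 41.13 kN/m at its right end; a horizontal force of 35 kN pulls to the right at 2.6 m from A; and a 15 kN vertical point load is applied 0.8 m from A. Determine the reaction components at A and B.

A_x = -35.00 kN, A_y = 40.46 kN, B_y = 11.56 kN

Resultant of the triangular load: ½ × 41.13 × 1.8 = 37.017 kN, acting at 1.3 m from A (one-third of the span from the peak).
ΣM about A: B_y·5.2 − (½·41.13·1.8)·1.3 − 15·0.8 = 0 → B_y = 60.1221/5.2 = 11.5619 ≈ 11.56 kN.
ΣF_y = 0: A_y + 11.5619 − ½·41.13·1.8 − 15 = 0 → A_y = 40.46 kN.
ΣF_x = 0: A_x + 35 = 0 → A_x = -35.00 kN.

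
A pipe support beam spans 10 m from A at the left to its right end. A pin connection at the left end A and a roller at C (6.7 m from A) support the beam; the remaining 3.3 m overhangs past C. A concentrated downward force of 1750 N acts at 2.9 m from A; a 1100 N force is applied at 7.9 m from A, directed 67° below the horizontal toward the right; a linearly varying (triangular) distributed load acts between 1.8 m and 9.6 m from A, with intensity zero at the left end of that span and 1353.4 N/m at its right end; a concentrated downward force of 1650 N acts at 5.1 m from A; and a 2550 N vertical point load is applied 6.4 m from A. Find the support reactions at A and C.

Resultant of the triangular load: ½ × 1353.4 × 7.8 = 5278.26 N, acting at 7 m from A (one-third of the span from the peak).
Taking moments about A: C_y·6.7 − 1750·2.9 − 1100·sin67°·7.9 − (½·1353.4·7.8)·7 − 1650·5.1 − 2550·6.4 = 0 → C_y = 74757/6.7 = 11157.8 ≈ 11160 N.
ΣF_y = 0: A_y + 11157.8 − 1750 − 1100·sin67° − ½·1353.4·7.8 − 1650 − 2550 = 0 → A_y = 1083 N.
ΣF_x = 0: A_x + 1100·cos67° = 0 → A_x = -429.8 N.

A_x = -429.8 N, A_y = 1083 N, C_y = 11160 N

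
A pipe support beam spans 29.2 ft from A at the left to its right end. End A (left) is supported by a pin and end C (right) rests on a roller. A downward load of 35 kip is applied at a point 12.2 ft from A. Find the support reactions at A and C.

ΣM about A: C_y·29.2 − 35·12.2 = 0 → C_y = 427/29.2 = 14.6233 ≈ 14.62 kip.
ΣF_y = 0: A_y + 14.6233 − 35 = 0 → A_y = 20.38 kip.
ΣF_x = 0: no horizontal applied forces, so A_x = 0.

A_x = 0, A_y = 20.38 kip, C_y = 14.62 kip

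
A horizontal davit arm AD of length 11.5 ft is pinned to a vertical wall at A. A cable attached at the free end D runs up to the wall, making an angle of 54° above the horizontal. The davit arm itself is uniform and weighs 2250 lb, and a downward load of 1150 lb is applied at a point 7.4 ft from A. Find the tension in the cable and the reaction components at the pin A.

T = 2305 lb, A_x = 1355 lb, A_y = 1535 lb

ΣM about A: T·sin54°·11.5 − 2250·5.75 − 1150·7.4 = 0 → T = 21447.5/(11.5·0.809017) = 2305.27 ≈ 2305 lb.
ΣF_x = 0: A_x − T·cos54° = 0 → A_x = 2305.27 × 0.587785 = 1355 lb.
ΣF_y = 0: A_y + T·sin54° − 2250 − 1150 = 0 → A_y = 3400 − 2305.27 × 0.809017 = 1535 lb.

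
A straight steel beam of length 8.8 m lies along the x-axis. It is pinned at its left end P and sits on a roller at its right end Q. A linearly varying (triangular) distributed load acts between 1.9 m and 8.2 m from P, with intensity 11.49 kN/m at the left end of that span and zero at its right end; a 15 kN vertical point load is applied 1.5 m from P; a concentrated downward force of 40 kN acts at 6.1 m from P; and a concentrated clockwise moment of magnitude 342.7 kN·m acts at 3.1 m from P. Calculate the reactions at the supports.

P_x = 0, P_y = 5.515 kN, Q_y = 85.68 kN

Resultant of the triangular load: ½ × 11.49 × 6.3 = 36.1935 kN, acting at 4 m from P (one-third of the span from the peak).
ΣM about P: Q_y·8.8 − (½·11.49·6.3)·4 − 15·1.5 − 40·6.1 − 342.7 = 0 → Q_y = 753.974/8.8 = 85.6789 ≈ 85.68 kN.
ΣF_y = 0: P_y + 85.6789 − ½·11.49·6.3 − 15 − 40 = 0 → P_y = 5.515 kN.
ΣF_x = 0: no horizontal applied forces, so P_x = 0.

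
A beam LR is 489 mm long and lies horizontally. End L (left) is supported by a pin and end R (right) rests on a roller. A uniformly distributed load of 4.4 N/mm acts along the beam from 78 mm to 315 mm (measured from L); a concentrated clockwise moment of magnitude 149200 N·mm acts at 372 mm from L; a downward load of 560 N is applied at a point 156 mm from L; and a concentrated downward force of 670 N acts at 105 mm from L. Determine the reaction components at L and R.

Resultant of the distributed load: 4.4 × 237 = 1042.8 N at 196.5 mm from L.
Moments about L: R_y·489 − (4.4·237)·196.5 − 149200 − 560·156 − 670·105 = 0 → R_y = 511820.2/489 = 1046.67 ≈ 1047 N.
ΣF_y = 0: L_y + 1046.67 − 4.4·237 − 560 − 670 = 0 → L_y = 1226 N.
ΣF_x = 0: no horizontal applied forces, so L_x = 0.

L_x = 0, L_y = 1226 N, R_y = 1047 N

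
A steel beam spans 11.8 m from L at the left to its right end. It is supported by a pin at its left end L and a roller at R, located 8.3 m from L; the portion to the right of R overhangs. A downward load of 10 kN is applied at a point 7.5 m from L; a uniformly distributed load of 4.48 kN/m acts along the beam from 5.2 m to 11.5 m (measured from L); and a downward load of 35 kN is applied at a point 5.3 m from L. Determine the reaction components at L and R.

Resultant of the distributed load: 4.48 × 6.3 = 28.224 kN at 8.35 m from L.
Taking moments about L: R_y·8.3 − 10·7.5 − (4.48·6.3)·8.35 − 35·5.3 = 0 → R_y = 496.1704/8.3 = 59.7796 ≈ 59.78 kN.
ΣF_y = 0: L_y + 59.7796 − 10 − 4.48·6.3 − 35 = 0 → L_y = 13.44 kN.
ΣF_x = 0: no horizontal applied forces, so L_x = 0.

L_x = 0, L_y = 13.44 kN, R_y = 59.78 kN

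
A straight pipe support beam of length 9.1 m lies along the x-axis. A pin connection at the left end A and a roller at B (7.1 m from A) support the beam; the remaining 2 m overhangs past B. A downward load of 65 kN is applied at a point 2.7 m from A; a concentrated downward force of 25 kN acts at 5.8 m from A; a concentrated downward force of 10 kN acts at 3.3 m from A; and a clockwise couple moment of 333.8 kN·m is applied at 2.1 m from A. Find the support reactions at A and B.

A_x = 0, A_y = 3.197 kN, B_y = 96.80 kN

Taking moments about A: B_y·7.1 − 65·2.7 − 25·5.8 − 10·3.3 − 333.8 = 0 → B_y = 687.3/7.1 = 96.8028 ≈ 96.80 kN.
ΣF_y = 0: A_y + 96.8028 − 65 − 25 − 10 = 0 → A_y = 3.197 kN.
ΣF_x = 0: no horizontal applied forces, so A_x = 0.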